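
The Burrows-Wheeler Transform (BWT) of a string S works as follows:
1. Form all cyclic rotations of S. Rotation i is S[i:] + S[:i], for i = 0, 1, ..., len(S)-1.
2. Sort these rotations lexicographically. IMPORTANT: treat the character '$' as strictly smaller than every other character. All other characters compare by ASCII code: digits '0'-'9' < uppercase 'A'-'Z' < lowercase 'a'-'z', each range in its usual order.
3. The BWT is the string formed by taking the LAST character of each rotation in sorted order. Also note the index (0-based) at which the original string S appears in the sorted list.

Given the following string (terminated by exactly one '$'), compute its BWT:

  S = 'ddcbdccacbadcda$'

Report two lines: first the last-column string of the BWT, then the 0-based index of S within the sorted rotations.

All 16 rotations (rotation i = S[i:]+S[:i]):
  rot[0] = ddcbdccacbadcda$
  rot[1] = dcbdccacbadcda$d
  rot[2] = cbdccacbadcda$dd
  rot[3] = bdccacbadcda$ddc
  rot[4] = dccacbadcda$ddcb
  rot[5] = ccacbadcda$ddcbd
  rot[6] = cacbadcda$ddcbdc
  rot[7] = acbadcda$ddcbdcc
  rot[8] = cbadcda$ddcbdcca
  rot[9] = badcda$ddcbdccac
  rot[10] = adcda$ddcbdccacb
  rot[11] = dcda$ddcbdccacba
  rot[12] = cda$ddcbdccacbad
  rot[13] = da$ddcbdccacbadc
  rot[14] = a$ddcbdccacbadcd
  rot[15] = $ddcbdccacbadcda
Sorted (with $ < everything):
  sorted[0] = $ddcbdccacbadcda  (last char: 'a')
  sorted[1] = a$ddcbdccacbadcd  (last char: 'd')
  sorted[2] = acbadcda$ddcbdcc  (last char: 'c')
  sorted[3] = adcda$ddcbdccacb  (last char: 'b')
  sorted[4] = badcda$ddcbdccac  (last char: 'c')
  sorted[5] = bdccacbadcda$ddc  (last char: 'c')
  sorted[6] = cacbadcda$ddcbdc  (last char: 'c')
  sorted[7] = cbadcda$ddcbdcca  (last char: 'a')
  sorted[8] = cbdccacbadcda$dd  (last char: 'd')
  sorted[9] = ccacbadcda$ddcbd  (last char: 'd')
  sorted[10] = cda$ddcbdccacbad  (last char: 'd')
  sorted[11] = da$ddcbdccacbadc  (last char: 'c')
  sorted[12] = dcbdccacbadcda$d  (last char: 'd')
  sorted[13] = dccacbadcda$ddcb  (last char: 'b')
  sorted[14] = dcda$ddcbdccacba  (last char: 'a')
  sorted[15] = ddcbdccacbadcda$  (last char: '$')
Last column: adcbcccadddcdba$
Original string S is at sorted index 15

Answer: adcbcccadddcdba$
15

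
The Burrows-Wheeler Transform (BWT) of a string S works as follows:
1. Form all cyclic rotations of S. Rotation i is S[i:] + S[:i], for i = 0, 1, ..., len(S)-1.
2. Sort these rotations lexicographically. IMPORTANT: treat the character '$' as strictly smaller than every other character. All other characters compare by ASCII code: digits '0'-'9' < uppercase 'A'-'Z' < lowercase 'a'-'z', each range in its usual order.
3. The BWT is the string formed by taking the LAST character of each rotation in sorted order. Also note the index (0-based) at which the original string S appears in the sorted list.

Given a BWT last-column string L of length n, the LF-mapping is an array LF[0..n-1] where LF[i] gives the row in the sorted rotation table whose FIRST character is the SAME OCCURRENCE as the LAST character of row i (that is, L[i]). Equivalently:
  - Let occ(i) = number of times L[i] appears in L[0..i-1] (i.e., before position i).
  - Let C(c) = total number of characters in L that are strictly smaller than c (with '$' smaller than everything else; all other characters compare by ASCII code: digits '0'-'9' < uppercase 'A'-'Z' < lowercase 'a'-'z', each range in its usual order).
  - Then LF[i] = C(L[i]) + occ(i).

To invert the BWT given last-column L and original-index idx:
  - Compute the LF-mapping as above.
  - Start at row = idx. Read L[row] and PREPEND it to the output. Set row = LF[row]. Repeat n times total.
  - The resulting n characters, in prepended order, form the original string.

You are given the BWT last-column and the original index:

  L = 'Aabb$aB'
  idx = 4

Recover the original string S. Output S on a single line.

LF mapping: 1 3 5 6 0 4 2
Walk LF starting at row 4, prepending L[row]:
  step 1: row=4, L[4]='$', prepend. Next row=LF[4]=0
  step 2: row=0, L[0]='A', prepend. Next row=LF[0]=1
  step 3: row=1, L[1]='a', prepend. Next row=LF[1]=3
  step 4: row=3, L[3]='b', prepend. Next row=LF[3]=6
  step 5: row=6, L[6]='B', prepend. Next row=LF[6]=2
  step 6: row=2, L[2]='b', prepend. Next row=LF[2]=5
  step 7: row=5, L[5]='a', prepend. Next row=LF[5]=4
Reversed output: abBbaA$

Answer: abBbaA$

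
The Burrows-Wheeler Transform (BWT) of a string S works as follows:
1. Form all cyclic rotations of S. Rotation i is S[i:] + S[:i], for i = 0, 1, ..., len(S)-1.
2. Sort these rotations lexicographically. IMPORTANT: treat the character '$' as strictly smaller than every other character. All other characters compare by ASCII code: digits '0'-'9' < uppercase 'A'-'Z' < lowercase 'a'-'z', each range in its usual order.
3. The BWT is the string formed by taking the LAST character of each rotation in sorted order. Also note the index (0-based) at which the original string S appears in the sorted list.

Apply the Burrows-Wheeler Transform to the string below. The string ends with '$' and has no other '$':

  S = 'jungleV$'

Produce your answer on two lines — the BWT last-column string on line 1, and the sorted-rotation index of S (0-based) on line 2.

All 8 rotations (rotation i = S[i:]+S[:i]):
  rot[0] = jungleV$
  rot[1] = ungleV$j
  rot[2] = ngleV$ju
  rot[3] = gleV$jun
  rot[4] = leV$jung
  rot[5] = eV$jungl
  rot[6] = V$jungle
  rot[7] = $jungleV
Sorted (with $ < everything):
  sorted[0] = $jungleV  (last char: 'V')
  sorted[1] = V$jungle  (last char: 'e')
  sorted[2] = eV$jungl  (last char: 'l')
  sorted[3] = gleV$jun  (last char: 'n')
  sorted[4] = jungleV$  (last char: '$')
  sorted[5] = leV$jung  (last char: 'g')
  sorted[6] = ngleV$ju  (last char: 'u')
  sorted[7] = ungleV$j  (last char: 'j')
Last column: Veln$guj
Original string S is at sorted index 4

Answer: Veln$guj
4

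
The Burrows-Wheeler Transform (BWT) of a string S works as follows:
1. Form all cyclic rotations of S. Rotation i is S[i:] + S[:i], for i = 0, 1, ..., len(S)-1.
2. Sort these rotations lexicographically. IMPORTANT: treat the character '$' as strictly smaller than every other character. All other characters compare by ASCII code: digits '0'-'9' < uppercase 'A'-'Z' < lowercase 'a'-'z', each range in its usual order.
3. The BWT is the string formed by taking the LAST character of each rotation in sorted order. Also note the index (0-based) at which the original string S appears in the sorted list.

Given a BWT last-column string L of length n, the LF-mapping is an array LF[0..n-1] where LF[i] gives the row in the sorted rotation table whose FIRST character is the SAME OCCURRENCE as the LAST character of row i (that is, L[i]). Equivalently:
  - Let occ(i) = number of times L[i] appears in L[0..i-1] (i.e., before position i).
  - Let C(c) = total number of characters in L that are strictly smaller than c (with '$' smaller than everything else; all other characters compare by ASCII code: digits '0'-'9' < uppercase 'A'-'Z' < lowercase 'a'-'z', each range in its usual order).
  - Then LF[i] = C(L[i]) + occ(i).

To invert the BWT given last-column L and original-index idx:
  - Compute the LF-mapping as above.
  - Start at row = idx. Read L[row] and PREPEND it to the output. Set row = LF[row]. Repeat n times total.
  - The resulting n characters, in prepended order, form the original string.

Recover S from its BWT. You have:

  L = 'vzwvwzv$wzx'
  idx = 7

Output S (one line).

LF mapping: 1 8 4 2 5 9 3 0 6 10 7
Walk LF starting at row 7, prepending L[row]:
  step 1: row=7, L[7]='$', prepend. Next row=LF[7]=0
  step 2: row=0, L[0]='v', prepend. Next row=LF[0]=1
  step 3: row=1, L[1]='z', prepend. Next row=LF[1]=8
  step 4: row=8, L[8]='w', prepend. Next row=LF[8]=6
  step 5: row=6, L[6]='v', prepend. Next row=LF[6]=3
  step 6: row=3, L[3]='v', prepend. Next row=LF[3]=2
  step 7: row=2, L[2]='w', prepend. Next row=LF[2]=4
  step 8: row=4, L[4]='w', prepend. Next row=LF[4]=5
  step 9: row=5, L[5]='z', prepend. Next row=LF[5]=9
  step 10: row=9, L[9]='z', prepend. Next row=LF[9]=10
  step 11: row=10, L[10]='x', prepend. Next row=LF[10]=7
Reversed output: xzzwwvvwzv$

Answer: xzzwwvvwzv$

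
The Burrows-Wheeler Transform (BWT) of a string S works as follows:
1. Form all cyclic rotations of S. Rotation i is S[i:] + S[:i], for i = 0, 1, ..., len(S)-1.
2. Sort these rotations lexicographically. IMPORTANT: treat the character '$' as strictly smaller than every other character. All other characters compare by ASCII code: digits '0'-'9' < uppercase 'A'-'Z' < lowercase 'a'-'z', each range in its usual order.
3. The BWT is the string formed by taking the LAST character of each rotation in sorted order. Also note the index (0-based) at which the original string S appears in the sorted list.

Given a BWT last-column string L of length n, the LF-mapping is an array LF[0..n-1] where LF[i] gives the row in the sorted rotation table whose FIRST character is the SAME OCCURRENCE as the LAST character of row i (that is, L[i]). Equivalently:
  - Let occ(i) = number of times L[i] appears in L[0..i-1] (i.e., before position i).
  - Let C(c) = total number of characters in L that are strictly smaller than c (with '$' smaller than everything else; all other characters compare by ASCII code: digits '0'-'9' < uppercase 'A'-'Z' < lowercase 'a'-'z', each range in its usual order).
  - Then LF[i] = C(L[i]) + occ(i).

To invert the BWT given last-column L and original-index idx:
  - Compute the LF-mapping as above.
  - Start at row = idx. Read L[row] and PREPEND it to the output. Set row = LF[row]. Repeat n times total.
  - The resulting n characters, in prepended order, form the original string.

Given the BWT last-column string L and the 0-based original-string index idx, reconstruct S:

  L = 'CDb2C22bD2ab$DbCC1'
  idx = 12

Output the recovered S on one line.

LF mapping: 6 10 14 2 7 3 4 15 11 5 13 16 0 12 17 8 9 1
Walk LF starting at row 12, prepending L[row]:
  step 1: row=12, L[12]='$', prepend. Next row=LF[12]=0
  step 2: row=0, L[0]='C', prepend. Next row=LF[0]=6
  step 3: row=6, L[6]='2', prepend. Next row=LF[6]=4
  step 4: row=4, L[4]='C', prepend. Next row=LF[4]=7
  step 5: row=7, L[7]='b', prepend. Next row=LF[7]=15
  step 6: row=15, L[15]='C', prepend. Next row=LF[15]=8
  step 7: row=8, L[8]='D', prepend. Next row=LF[8]=11
  step 8: row=11, L[11]='b', prepend. Next row=LF[11]=16
  step 9: row=16, L[16]='C', prepend. Next row=LF[16]=9
  step 10: row=9, L[9]='2', prepend. Next row=LF[9]=5
  step 11: row=5, L[5]='2', prepend. Next row=LF[5]=3
  step 12: row=3, L[3]='2', prepend. Next row=LF[3]=2
  step 13: row=2, L[2]='b', prepend. Next row=LF[2]=14
  step 14: row=14, L[14]='b', prepend. Next row=LF[14]=17
  step 15: row=17, L[17]='1', prepend. Next row=LF[17]=1
  step 16: row=1, L[1]='D', prepend. Next row=LF[1]=10
  step 17: row=10, L[10]='a', prepend. Next row=LF[10]=13
  step 18: row=13, L[13]='D', prepend. Next row=LF[13]=12
Reversed output: DaD1bb222CbDCbC2C$

Answer: DaD1bb222CbDCbC2C$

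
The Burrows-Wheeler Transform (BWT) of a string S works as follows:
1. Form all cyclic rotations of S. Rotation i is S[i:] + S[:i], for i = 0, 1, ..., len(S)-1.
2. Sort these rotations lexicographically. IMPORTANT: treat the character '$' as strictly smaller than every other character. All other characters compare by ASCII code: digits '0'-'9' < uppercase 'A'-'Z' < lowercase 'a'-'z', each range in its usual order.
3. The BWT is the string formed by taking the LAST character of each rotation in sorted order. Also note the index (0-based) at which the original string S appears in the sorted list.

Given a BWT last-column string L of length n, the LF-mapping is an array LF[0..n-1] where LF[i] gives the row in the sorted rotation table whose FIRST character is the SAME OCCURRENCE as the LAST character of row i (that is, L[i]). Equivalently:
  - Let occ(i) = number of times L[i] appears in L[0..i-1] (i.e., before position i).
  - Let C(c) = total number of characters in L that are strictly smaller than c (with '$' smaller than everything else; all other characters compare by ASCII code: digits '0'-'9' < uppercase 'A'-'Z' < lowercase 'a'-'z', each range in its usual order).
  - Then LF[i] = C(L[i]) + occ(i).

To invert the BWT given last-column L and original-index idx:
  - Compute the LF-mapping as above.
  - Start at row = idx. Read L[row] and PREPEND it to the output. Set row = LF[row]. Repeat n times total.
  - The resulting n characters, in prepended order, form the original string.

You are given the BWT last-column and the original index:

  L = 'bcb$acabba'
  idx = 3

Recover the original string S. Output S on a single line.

LF mapping: 4 8 5 0 1 9 2 6 7 3
Walk LF starting at row 3, prepending L[row]:
  step 1: row=3, L[3]='$', prepend. Next row=LF[3]=0
  step 2: row=0, L[0]='b', prepend. Next row=LF[0]=4
  step 3: row=4, L[4]='a', prepend. Next row=LF[4]=1
  step 4: row=1, L[1]='c', prepend. Next row=LF[1]=8
  step 5: row=8, L[8]='b', prepend. Next row=LF[8]=7
  step 6: row=7, L[7]='b', prepend. Next row=LF[7]=6
  step 7: row=6, L[6]='a', prepend. Next row=LF[6]=2
  step 8: row=2, L[2]='b', prepend. Next row=LF[2]=5
  step 9: row=5, L[5]='c', prepend. Next row=LF[5]=9
  step 10: row=9, L[9]='a', prepend. Next row=LF[9]=3
Reversed output: acbabbcab$

Answer: acbabbcab$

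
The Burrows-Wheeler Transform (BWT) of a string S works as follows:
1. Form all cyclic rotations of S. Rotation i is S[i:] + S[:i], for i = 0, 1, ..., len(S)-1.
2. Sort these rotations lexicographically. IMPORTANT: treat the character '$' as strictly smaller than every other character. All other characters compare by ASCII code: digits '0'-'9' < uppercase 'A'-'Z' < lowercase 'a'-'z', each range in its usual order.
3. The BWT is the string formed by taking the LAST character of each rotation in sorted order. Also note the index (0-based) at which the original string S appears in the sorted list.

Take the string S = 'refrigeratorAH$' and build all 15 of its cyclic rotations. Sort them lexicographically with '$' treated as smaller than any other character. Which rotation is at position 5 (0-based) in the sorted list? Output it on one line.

All 15 rotations (rotation i = S[i:]+S[:i]):
  rot[0] = refrigeratorAH$
  rot[1] = efrigeratorAH$r
  rot[2] = frigeratorAH$re
  rot[3] = rigeratorAH$ref
  rot[4] = igeratorAH$refr
  rot[5] = geratorAH$refri
  rot[6] = eratorAH$refrig
  rot[7] = ratorAH$refrige
  rot[8] = atorAH$refriger
  rot[9] = torAH$refrigera
  rot[10] = orAH$refrigerat
  rot[11] = rAH$refrigerato
  rot[12] = AH$refrigerator
  rot[13] = H$refrigeratorA
  rot[14] = $refrigeratorAH
Sorted (with $ < everything):
  sorted[0] = $refrigeratorAH
  sorted[1] = AH$refrigerator
  sorted[2] = H$refrigeratorA
  sorted[3] = atorAH$refriger
  sorted[4] = efrigeratorAH$r
  sorted[5] = eratorAH$refrig
  sorted[6] = frigeratorAH$re
  sorted[7] = geratorAH$refri
  sorted[8] = igeratorAH$refr
  sorted[9] = orAH$refrigerat
  sorted[10] = rAH$refrigerato
  sorted[11] = ratorAH$refrige
  sorted[12] = refrigeratorAH$
  sorted[13] = rigeratorAH$ref
  sorted[14] = torAH$refrigera
sorted[5] = eratorAH$refrig

Answer: eratorAH$refrig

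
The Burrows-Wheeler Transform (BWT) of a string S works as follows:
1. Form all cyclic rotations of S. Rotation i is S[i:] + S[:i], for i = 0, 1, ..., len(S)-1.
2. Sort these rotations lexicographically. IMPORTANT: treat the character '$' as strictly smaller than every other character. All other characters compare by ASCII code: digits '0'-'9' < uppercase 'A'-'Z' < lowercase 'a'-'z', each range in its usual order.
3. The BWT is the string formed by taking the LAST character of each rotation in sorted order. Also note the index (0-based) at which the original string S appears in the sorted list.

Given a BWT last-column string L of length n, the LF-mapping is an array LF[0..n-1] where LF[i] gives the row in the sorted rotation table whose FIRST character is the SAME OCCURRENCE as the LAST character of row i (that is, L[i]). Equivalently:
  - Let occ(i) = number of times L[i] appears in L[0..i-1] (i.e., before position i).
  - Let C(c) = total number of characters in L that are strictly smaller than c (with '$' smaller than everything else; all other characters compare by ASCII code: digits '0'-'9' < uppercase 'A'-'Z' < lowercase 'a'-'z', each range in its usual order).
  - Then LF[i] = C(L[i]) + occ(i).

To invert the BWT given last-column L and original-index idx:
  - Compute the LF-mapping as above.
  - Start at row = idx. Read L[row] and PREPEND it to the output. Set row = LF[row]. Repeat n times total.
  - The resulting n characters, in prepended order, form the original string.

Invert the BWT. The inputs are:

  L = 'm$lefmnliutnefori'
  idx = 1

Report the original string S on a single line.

Answer: effortmillennium$

Derivation:
LF mapping: 9 0 7 1 3 10 11 8 5 16 15 12 2 4 13 14 6
Walk LF starting at row 1, prepending L[row]:
  step 1: row=1, L[1]='$', prepend. Next row=LF[1]=0
  step 2: row=0, L[0]='m', prepend. Next row=LF[0]=9
  step 3: row=9, L[9]='u', prepend. Next row=LF[9]=16
  step 4: row=16, L[16]='i', prepend. Next row=LF[16]=6
  step 5: row=6, L[6]='n', prepend. Next row=LF[6]=11
  step 6: row=11, L[11]='n', prepend. Next row=LF[11]=12
  step 7: row=12, L[12]='e', prepend. Next row=LF[12]=2
  step 8: row=2, L[2]='l', prepend. Next row=LF[2]=7
  step 9: row=7, L[7]='l', prepend. Next row=LF[7]=8
  step 10: row=8, L[8]='i', prepend. Next row=LF[8]=5
  step 11: row=5, L[5]='m', prepend. Next row=LF[5]=10
  step 12: row=10, L[10]='t', prepend. Next row=LF[10]=15
  step 13: row=15, L[15]='r', prepend. Next row=LF[15]=14
  step 14: row=14, L[14]='o', prepend. Next row=LF[14]=13
  step 15: row=13, L[13]='f', prepend. Next row=LF[13]=4
  step 16: row=4, L[4]='f', prepend. Next row=LF[4]=3
  step 17: row=3, L[3]='e', prepend. Next row=LF[3]=1
Reversed output: effortmillennium$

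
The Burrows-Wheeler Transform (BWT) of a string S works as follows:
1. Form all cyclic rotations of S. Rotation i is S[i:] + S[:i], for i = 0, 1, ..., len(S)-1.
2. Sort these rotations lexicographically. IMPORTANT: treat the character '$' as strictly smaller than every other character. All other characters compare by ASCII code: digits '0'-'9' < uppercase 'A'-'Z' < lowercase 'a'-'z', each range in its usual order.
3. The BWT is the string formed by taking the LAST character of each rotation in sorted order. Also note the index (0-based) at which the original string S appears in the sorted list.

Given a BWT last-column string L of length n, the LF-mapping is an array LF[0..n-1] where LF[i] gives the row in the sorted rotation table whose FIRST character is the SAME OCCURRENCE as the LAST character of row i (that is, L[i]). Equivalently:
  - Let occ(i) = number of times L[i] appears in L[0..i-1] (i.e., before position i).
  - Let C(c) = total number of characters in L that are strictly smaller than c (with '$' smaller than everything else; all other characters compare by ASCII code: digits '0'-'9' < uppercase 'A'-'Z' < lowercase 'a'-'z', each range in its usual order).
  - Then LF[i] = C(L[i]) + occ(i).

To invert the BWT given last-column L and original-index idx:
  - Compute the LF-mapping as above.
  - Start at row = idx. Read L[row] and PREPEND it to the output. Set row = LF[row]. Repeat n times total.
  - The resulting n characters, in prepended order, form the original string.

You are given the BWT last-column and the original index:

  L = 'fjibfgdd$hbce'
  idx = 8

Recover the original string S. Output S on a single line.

LF mapping: 7 12 11 1 8 9 4 5 0 10 2 3 6
Walk LF starting at row 8, prepending L[row]:
  step 1: row=8, L[8]='$', prepend. Next row=LF[8]=0
  step 2: row=0, L[0]='f', prepend. Next row=LF[0]=7
  step 3: row=7, L[7]='d', prepend. Next row=LF[7]=5
  step 4: row=5, L[5]='g', prepend. Next row=LF[5]=9
  step 5: row=9, L[9]='h', prepend. Next row=LF[9]=10
  step 6: row=10, L[10]='b', prepend. Next row=LF[10]=2
  step 7: row=2, L[2]='i', prepend. Next row=LF[2]=11
  step 8: row=11, L[11]='c', prepend. Next row=LF[11]=3
  step 9: row=3, L[3]='b', prepend. Next row=LF[3]=1
  step 10: row=1, L[1]='j', prepend. Next row=LF[1]=12
  step 11: row=12, L[12]='e', prepend. Next row=LF[12]=6
  step 12: row=6, L[6]='d', prepend. Next row=LF[6]=4
  step 13: row=4, L[4]='f', prepend. Next row=LF[4]=8
Reversed output: fdejbcibhgdf$

Answer: fdejbcibhgdf$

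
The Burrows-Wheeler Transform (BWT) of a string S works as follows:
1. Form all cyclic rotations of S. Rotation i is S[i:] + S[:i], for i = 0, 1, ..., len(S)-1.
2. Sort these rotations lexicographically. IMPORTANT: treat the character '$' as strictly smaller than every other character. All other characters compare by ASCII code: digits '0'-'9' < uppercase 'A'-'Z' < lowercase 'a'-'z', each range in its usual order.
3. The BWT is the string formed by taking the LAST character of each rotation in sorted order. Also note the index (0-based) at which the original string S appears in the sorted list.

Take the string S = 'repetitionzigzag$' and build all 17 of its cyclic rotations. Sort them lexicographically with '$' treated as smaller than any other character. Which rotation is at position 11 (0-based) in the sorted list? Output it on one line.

All 17 rotations (rotation i = S[i:]+S[:i]):
  rot[0] = repetitionzigzag$
  rot[1] = epetitionzigzag$r
  rot[2] = petitionzigzag$re
  rot[3] = etitionzigzag$rep
  rot[4] = titionzigzag$repe
  rot[5] = itionzigzag$repet
  rot[6] = tionzigzag$repeti
  rot[7] = ionzigzag$repetit
  rot[8] = onzigzag$repetiti
  rot[9] = nzigzag$repetitio
  rot[10] = zigzag$repetition
  rot[11] = igzag$repetitionz
  rot[12] = gzag$repetitionzi
  rot[13] = zag$repetitionzig
  rot[14] = ag$repetitionzigz
  rot[15] = g$repetitionzigza
  rot[16] = $repetitionzigzag
Sorted (with $ < everything):
  sorted[0] = $repetitionzigzag
  sorted[1] = ag$repetitionzigz
  sorted[2] = epetitionzigzag$r
  sorted[3] = etitionzigzag$rep
  sorted[4] = g$repetitionzigza
  sorted[5] = gzag$repetitionzi
  sorted[6] = igzag$repetitionz
  sorted[7] = ionzigzag$repetit
  sorted[8] = itionzigzag$repet
  sorted[9] = nzigzag$repetitio
  sorted[10] = onzigzag$repetiti
  sorted[11] = petitionzigzag$re
  sorted[12] = repetitionzigzag$
  sorted[13] = tionzigzag$repeti
  sorted[14] = titionzigzag$repe
  sorted[15] = zag$repetitionzig
  sorted[16] = zigzag$repetition
sorted[11] = petitionzigzag$re

Answer: petitionzigzag$re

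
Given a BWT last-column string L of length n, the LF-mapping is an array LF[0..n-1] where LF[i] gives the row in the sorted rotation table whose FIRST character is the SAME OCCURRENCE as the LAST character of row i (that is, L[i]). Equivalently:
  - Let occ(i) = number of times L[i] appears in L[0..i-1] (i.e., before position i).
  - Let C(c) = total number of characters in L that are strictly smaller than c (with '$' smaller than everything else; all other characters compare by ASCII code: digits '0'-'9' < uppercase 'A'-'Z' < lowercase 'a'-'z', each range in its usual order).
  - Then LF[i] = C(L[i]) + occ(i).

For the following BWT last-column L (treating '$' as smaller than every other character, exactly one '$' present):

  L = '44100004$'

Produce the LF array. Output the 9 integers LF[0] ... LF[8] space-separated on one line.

Answer: 6 7 5 1 2 3 4 8 0

Derivation:
Char counts: '$':1, '0':4, '1':1, '4':3
C (first-col start): C('$')=0, C('0')=1, C('1')=5, C('4')=6
L[0]='4': occ=0, LF[0]=C('4')+0=6+0=6
L[1]='4': occ=1, LF[1]=C('4')+1=6+1=7
L[2]='1': occ=0, LF[2]=C('1')+0=5+0=5
L[3]='0': occ=0, LF[3]=C('0')+0=1+0=1
L[4]='0': occ=1, LF[4]=C('0')+1=1+1=2
L[5]='0': occ=2, LF[5]=C('0')+2=1+2=3
L[6]='0': occ=3, LF[6]=C('0')+3=1+3=4
L[7]='4': occ=2, LF[7]=C('4')+2=6+2=8
L[8]='$': occ=0, LF[8]=C('$')+0=0+0=0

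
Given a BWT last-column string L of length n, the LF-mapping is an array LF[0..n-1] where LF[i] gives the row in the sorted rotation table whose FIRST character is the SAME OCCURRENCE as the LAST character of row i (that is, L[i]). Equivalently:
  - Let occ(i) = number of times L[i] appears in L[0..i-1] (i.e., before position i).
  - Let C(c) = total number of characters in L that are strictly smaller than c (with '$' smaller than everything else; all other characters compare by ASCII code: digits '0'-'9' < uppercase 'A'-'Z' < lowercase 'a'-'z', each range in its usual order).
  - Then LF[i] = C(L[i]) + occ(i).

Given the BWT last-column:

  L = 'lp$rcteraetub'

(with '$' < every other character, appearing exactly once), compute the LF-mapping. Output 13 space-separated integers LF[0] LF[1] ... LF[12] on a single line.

Answer: 6 7 0 8 3 10 4 9 1 5 11 12 2

Derivation:
Char counts: '$':1, 'a':1, 'b':1, 'c':1, 'e':2, 'l':1, 'p':1, 'r':2, 't':2, 'u':1
C (first-col start): C('$')=0, C('a')=1, C('b')=2, C('c')=3, C('e')=4, C('l')=6, C('p')=7, C('r')=8, C('t')=10, C('u')=12
L[0]='l': occ=0, LF[0]=C('l')+0=6+0=6
L[1]='p': occ=0, LF[1]=C('p')+0=7+0=7
L[2]='$': occ=0, LF[2]=C('$')+0=0+0=0
L[3]='r': occ=0, LF[3]=C('r')+0=8+0=8
L[4]='c': occ=0, LF[4]=C('c')+0=3+0=3
L[5]='t': occ=0, LF[5]=C('t')+0=10+0=10
L[6]='e': occ=0, LF[6]=C('e')+0=4+0=4
L[7]='r': occ=1, LF[7]=C('r')+1=8+1=9
L[8]='a': occ=0, LF[8]=C('a')+0=1+0=1
L[9]='e': occ=1, LF[9]=C('e')+1=4+1=5
L[10]='t': occ=1, LF[10]=C('t')+1=10+1=11
L[11]='u': occ=0, LF[11]=C('u')+0=12+0=12
L[12]='b': occ=0, LF[12]=C('b')+0=2+0=2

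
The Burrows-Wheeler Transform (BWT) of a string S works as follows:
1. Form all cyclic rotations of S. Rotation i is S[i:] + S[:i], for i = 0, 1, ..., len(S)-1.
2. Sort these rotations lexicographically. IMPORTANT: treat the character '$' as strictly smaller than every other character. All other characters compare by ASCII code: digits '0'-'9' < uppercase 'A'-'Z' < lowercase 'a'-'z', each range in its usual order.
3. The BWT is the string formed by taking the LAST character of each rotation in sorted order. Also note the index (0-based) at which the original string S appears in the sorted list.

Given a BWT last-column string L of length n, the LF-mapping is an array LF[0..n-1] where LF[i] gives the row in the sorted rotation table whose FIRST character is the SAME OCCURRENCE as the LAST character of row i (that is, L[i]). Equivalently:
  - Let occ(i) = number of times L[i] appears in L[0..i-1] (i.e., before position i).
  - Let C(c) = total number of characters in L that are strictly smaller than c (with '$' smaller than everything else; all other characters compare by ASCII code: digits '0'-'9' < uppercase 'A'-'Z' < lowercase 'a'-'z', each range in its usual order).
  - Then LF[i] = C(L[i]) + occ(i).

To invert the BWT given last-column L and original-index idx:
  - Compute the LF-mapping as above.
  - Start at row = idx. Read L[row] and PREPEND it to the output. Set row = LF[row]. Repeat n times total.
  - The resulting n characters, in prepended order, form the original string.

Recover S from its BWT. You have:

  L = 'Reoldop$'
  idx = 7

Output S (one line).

LF mapping: 1 3 5 4 2 6 7 0
Walk LF starting at row 7, prepending L[row]:
  step 1: row=7, L[7]='$', prepend. Next row=LF[7]=0
  step 2: row=0, L[0]='R', prepend. Next row=LF[0]=1
  step 3: row=1, L[1]='e', prepend. Next row=LF[1]=3
  step 4: row=3, L[3]='l', prepend. Next row=LF[3]=4
  step 5: row=4, L[4]='d', prepend. Next row=LF[4]=2
  step 6: row=2, L[2]='o', prepend. Next row=LF[2]=5
  step 7: row=5, L[5]='o', prepend. Next row=LF[5]=6
  step 8: row=6, L[6]='p', prepend. Next row=LF[6]=7
Reversed output: poodleR$

Answer: poodleR$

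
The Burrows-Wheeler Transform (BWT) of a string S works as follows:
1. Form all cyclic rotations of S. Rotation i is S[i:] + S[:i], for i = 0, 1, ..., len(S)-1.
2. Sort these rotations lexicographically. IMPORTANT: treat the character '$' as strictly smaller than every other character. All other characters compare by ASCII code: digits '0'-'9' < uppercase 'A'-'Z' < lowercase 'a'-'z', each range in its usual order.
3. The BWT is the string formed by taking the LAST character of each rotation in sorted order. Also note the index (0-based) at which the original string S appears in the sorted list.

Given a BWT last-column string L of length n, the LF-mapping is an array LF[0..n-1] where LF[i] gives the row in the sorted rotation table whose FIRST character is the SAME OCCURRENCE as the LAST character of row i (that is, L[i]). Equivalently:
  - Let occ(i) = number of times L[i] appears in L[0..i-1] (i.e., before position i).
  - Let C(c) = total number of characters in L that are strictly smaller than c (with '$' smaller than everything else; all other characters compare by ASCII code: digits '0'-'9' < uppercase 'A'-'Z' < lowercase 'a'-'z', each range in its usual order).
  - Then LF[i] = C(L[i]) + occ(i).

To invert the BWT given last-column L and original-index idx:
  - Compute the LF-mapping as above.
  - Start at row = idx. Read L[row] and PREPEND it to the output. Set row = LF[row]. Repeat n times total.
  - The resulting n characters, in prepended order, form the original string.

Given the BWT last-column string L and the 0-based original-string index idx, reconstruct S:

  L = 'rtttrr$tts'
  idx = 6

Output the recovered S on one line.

LF mapping: 1 5 6 7 2 3 0 8 9 4
Walk LF starting at row 6, prepending L[row]:
  step 1: row=6, L[6]='$', prepend. Next row=LF[6]=0
  step 2: row=0, L[0]='r', prepend. Next row=LF[0]=1
  step 3: row=1, L[1]='t', prepend. Next row=LF[1]=5
  step 4: row=5, L[5]='r', prepend. Next row=LF[5]=3
  step 5: row=3, L[3]='t', prepend. Next row=LF[3]=7
  step 6: row=7, L[7]='t', prepend. Next row=LF[7]=8
  step 7: row=8, L[8]='t', prepend. Next row=LF[8]=9
  step 8: row=9, L[9]='s', prepend. Next row=LF[9]=4
  step 9: row=4, L[4]='r', prepend. Next row=LF[4]=2
  step 10: row=2, L[2]='t', prepend. Next row=LF[2]=6
Reversed output: trstttrtr$

Answer: trstttrtr$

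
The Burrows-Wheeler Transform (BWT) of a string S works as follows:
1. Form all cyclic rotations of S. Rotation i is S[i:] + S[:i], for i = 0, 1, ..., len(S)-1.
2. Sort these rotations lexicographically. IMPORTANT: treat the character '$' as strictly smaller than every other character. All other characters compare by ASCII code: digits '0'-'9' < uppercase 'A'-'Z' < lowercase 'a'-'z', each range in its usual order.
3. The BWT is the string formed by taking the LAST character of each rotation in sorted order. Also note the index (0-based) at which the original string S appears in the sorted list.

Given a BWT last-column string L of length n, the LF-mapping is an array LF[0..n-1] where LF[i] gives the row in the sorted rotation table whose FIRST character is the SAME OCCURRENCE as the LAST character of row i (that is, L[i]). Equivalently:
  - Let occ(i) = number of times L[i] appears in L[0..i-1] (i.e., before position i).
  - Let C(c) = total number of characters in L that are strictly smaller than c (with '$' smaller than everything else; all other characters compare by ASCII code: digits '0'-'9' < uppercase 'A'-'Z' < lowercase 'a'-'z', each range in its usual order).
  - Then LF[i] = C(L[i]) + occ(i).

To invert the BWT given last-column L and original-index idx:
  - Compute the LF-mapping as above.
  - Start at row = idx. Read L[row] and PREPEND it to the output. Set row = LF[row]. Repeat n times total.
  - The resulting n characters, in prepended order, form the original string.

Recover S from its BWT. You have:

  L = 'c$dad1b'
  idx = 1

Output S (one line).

LF mapping: 4 0 5 2 6 1 3
Walk LF starting at row 1, prepending L[row]:
  step 1: row=1, L[1]='$', prepend. Next row=LF[1]=0
  step 2: row=0, L[0]='c', prepend. Next row=LF[0]=4
  step 3: row=4, L[4]='d', prepend. Next row=LF[4]=6
  step 4: row=6, L[6]='b', prepend. Next row=LF[6]=3
  step 5: row=3, L[3]='a', prepend. Next row=LF[3]=2
  step 6: row=2, L[2]='d', prepend. Next row=LF[2]=5
  step 7: row=5, L[5]='1', prepend. Next row=LF[5]=1
Reversed output: 1dabdc$

Answer: 1dabdc$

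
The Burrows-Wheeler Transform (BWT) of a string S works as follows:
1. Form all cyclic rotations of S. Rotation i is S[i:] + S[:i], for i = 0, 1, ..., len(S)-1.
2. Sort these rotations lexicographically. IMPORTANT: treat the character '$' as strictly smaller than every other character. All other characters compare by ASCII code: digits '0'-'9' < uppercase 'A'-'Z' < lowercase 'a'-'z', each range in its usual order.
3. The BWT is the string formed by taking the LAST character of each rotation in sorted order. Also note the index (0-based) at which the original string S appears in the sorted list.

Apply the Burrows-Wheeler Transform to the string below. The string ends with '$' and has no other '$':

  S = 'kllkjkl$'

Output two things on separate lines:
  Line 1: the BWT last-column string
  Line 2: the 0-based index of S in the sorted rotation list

Answer: lklj$klk
4

Derivation:
All 8 rotations (rotation i = S[i:]+S[:i]):
  rot[0] = kllkjkl$
  rot[1] = llkjkl$k
  rot[2] = lkjkl$kl
  rot[3] = kjkl$kll
  rot[4] = jkl$kllk
  rot[5] = kl$kllkj
  rot[6] = l$kllkjk
  rot[7] = $kllkjkl
Sorted (with $ < everything):
  sorted[0] = $kllkjkl  (last char: 'l')
  sorted[1] = jkl$kllk  (last char: 'k')
  sorted[2] = kjkl$kll  (last char: 'l')
  sorted[3] = kl$kllkj  (last char: 'j')
  sorted[4] = kllkjkl$  (last char: '$')
  sorted[5] = l$kllkjk  (last char: 'k')
  sorted[6] = lkjkl$kl  (last char: 'l')
  sorted[7] = llkjkl$k  (last char: 'k')
Last column: lklj$klk
Original string S is at sorted index 4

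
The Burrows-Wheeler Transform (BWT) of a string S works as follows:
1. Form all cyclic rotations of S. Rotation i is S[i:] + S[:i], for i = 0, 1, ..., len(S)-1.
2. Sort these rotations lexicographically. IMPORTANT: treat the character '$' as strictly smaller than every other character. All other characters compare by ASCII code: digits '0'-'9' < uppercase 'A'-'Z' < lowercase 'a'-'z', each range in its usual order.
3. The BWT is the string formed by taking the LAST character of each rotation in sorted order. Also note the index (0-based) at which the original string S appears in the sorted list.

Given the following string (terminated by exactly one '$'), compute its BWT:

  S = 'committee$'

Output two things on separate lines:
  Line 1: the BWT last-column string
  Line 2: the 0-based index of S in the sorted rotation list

All 10 rotations (rotation i = S[i:]+S[:i]):
  rot[0] = committee$
  rot[1] = ommittee$c
  rot[2] = mmittee$co
  rot[3] = mittee$com
  rot[4] = ittee$comm
  rot[5] = ttee$commi
  rot[6] = tee$commit
  rot[7] = ee$committ
  rot[8] = e$committe
  rot[9] = $committee
Sorted (with $ < everything):
  sorted[0] = $committee  (last char: 'e')
  sorted[1] = committee$  (last char: '$')
  sorted[2] = e$committe  (last char: 'e')
  sorted[3] = ee$committ  (last char: 't')
  sorted[4] = ittee$comm  (last char: 'm')
  sorted[5] = mittee$com  (last char: 'm')
  sorted[6] = mmittee$co  (last char: 'o')
  sorted[7] = ommittee$c  (last char: 'c')
  sorted[8] = tee$commit  (last char: 't')
  sorted[9] = ttee$commi  (last char: 'i')
Last column: e$etmmocti
Original string S is at sorted index 1

Answer: e$etmmocti
1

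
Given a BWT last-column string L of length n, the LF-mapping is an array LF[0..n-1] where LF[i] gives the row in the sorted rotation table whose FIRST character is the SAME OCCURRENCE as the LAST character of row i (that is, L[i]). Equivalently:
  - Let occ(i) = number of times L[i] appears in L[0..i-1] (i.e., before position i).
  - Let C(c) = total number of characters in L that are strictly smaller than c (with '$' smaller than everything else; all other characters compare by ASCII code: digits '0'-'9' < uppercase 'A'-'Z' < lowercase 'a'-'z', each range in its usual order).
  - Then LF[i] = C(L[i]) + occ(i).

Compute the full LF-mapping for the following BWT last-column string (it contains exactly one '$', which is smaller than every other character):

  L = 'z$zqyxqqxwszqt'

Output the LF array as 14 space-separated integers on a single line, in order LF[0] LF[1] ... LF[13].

Char counts: '$':1, 'q':4, 's':1, 't':1, 'w':1, 'x':2, 'y':1, 'z':3
C (first-col start): C('$')=0, C('q')=1, C('s')=5, C('t')=6, C('w')=7, C('x')=8, C('y')=10, C('z')=11
L[0]='z': occ=0, LF[0]=C('z')+0=11+0=11
L[1]='$': occ=0, LF[1]=C('$')+0=0+0=0
L[2]='z': occ=1, LF[2]=C('z')+1=11+1=12
L[3]='q': occ=0, LF[3]=C('q')+0=1+0=1
L[4]='y': occ=0, LF[4]=C('y')+0=10+0=10
L[5]='x': occ=0, LF[5]=C('x')+0=8+0=8
L[6]='q': occ=1, LF[6]=C('q')+1=1+1=2
L[7]='q': occ=2, LF[7]=C('q')+2=1+2=3
L[8]='x': occ=1, LF[8]=C('x')+1=8+1=9
L[9]='w': occ=0, LF[9]=C('w')+0=7+0=7
L[10]='s': occ=0, LF[10]=C('s')+0=5+0=5
L[11]='z': occ=2, LF[11]=C('z')+2=11+2=13
L[12]='q': occ=3, LF[12]=C('q')+3=1+3=4
L[13]='t': occ=0, LF[13]=C('t')+0=6+0=6

Answer: 11 0 12 1 10 8 2 3 9 7 5 13 4 6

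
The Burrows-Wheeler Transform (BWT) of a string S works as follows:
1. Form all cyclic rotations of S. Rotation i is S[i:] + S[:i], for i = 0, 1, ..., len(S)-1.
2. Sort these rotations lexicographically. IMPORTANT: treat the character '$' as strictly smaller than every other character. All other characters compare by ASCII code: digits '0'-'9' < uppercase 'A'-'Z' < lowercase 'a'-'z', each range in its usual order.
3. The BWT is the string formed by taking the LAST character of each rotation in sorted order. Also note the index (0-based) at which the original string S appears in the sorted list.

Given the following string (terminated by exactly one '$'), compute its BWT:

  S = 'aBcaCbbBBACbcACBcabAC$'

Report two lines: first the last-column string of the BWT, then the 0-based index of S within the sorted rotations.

Answer: CbcBBbaCAAaA$ccabCCbBB
12

Derivation:
All 22 rotations (rotation i = S[i:]+S[:i]):
  rot[0] = aBcaCbbBBACbcACBcabAC$
  rot[1] = BcaCbbBBACbcACBcabAC$a
  rot[2] = caCbbBBACbcACBcabAC$aB
  rot[3] = aCbbBBACbcACBcabAC$aBc
  rot[4] = CbbBBACbcACBcabAC$aBca
  rot[5] = bbBBACbcACBcabAC$aBcaC
  rot[6] = bBBACbcACBcabAC$aBcaCb
  rot[7] = BBACbcACBcabAC$aBcaCbb
  rot[8] = BACbcACBcabAC$aBcaCbbB
  rot[9] = ACbcACBcabAC$aBcaCbbBB
  rot[10] = CbcACBcabAC$aBcaCbbBBA
  rot[11] = bcACBcabAC$aBcaCbbBBAC
  rot[12] = cACBcabAC$aBcaCbbBBACb
  rot[13] = ACBcabAC$aBcaCbbBBACbc
  rot[14] = CBcabAC$aBcaCbbBBACbcA
  rot[15] = BcabAC$aBcaCbbBBACbcAC
  rot[16] = cabAC$aBcaCbbBBACbcACB
  rot[17] = abAC$aBcaCbbBBACbcACBc
  rot[18] = bAC$aBcaCbbBBACbcACBca
  rot[19] = AC$aBcaCbbBBACbcACBcab
  rot[20] = C$aBcaCbbBBACbcACBcabA
  rot[21] = $aBcaCbbBBACbcACBcabAC
Sorted (with $ < everything):
  sorted[0] = $aBcaCbbBBACbcACBcabAC  (last char: 'C')
  sorted[1] = AC$aBcaCbbBBACbcACBcab  (last char: 'b')
  sorted[2] = ACBcabAC$aBcaCbbBBACbc  (last char: 'c')
  sorted[3] = ACbcACBcabAC$aBcaCbbBB  (last char: 'B')
  sorted[4] = BACbcACBcabAC$aBcaCbbB  (last char: 'B')
  sorted[5] = BBACbcACBcabAC$aBcaCbb  (last char: 'b')
  sorted[6] = BcaCbbBBACbcACBcabAC$a  (last char: 'a')
  sorted[7] = BcabAC$aBcaCbbBBACbcAC  (last char: 'C')
  sorted[8] = C$aBcaCbbBBACbcACBcabA  (last char: 'A')
  sorted[9] = CBcabAC$aBcaCbbBBACbcA  (last char: 'A')
  sorted[10] = CbbBBACbcACBcabAC$aBca  (last char: 'a')
  sorted[11] = CbcACBcabAC$aBcaCbbBBA  (last char: 'A')
  sorted[12] = aBcaCbbBBACbcACBcabAC$  (last char: '$')
  sorted[13] = aCbbBBACbcACBcabAC$aBc  (last char: 'c')
  sorted[14] = abAC$aBcaCbbBBACbcACBc  (last char: 'c')
  sorted[15] = bAC$aBcaCbbBBACbcACBca  (last char: 'a')
  sorted[16] = bBBACbcACBcabAC$aBcaCb  (last char: 'b')
  sorted[17] = bbBBACbcACBcabAC$aBcaC  (last char: 'C')
  sorted[18] = bcACBcabAC$aBcaCbbBBAC  (last char: 'C')
  sorted[19] = cACBcabAC$aBcaCbbBBACb  (last char: 'b')
  sorted[20] = caCbbBBACbcACBcabAC$aB  (last char: 'B')
  sorted[21] = cabAC$aBcaCbbBBACbcACB  (last char: 'B')
Last column: CbcBBbaCAAaA$ccabCCbBB
Original string S is at sorted index 12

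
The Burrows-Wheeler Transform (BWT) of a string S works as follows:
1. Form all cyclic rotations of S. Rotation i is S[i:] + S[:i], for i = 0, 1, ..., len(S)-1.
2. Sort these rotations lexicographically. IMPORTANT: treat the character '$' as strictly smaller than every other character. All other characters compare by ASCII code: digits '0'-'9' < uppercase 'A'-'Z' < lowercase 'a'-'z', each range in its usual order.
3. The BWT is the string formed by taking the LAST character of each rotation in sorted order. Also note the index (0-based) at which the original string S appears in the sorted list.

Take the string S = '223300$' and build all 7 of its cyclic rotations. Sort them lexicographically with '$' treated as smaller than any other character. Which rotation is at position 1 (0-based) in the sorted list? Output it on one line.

All 7 rotations (rotation i = S[i:]+S[:i]):
  rot[0] = 223300$
  rot[1] = 23300$2
  rot[2] = 3300$22
  rot[3] = 300$223
  rot[4] = 00$2233
  rot[5] = 0$22330
  rot[6] = $223300
Sorted (with $ < everything):
  sorted[0] = $223300
  sorted[1] = 0$22330
  sorted[2] = 00$2233
  sorted[3] = 223300$
  sorted[4] = 23300$2
  sorted[5] = 300$223
  sorted[6] = 3300$22
sorted[1] = 0$22330

Answer: 0$22330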